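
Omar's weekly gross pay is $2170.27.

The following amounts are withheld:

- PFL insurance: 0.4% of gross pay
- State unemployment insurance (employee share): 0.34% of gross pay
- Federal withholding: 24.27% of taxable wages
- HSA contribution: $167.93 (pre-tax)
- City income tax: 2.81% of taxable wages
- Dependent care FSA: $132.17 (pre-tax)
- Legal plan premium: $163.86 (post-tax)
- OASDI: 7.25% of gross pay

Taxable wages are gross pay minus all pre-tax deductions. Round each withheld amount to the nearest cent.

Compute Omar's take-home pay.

Dependent care FSA: $132.17
HSA contribution: $167.93
Pre-tax total = $132.17 + $167.93 = $300.10
Taxable wages = $2170.27 − $300.10 = $1870.17
City income tax: $1870.17 × 0.0281 = $52.55
Federal withholding: $1870.17 × 0.2427 = $453.89
OASDI: $2170.27 × 0.0725 = $157.34
State unemployment insurance (employee share): $2170.27 × 0.0034 = $7.38
PFL insurance: $2170.27 × 0.004 = $8.68
Legal plan premium: $163.86
Total deductions = $132.17 + $167.93 + $52.55 + $453.89 + $157.34 + $7.38 + $8.68 + $163.86 = $1143.80
Net pay = $2170.27 − $1143.80 = $1026.47

$1026.47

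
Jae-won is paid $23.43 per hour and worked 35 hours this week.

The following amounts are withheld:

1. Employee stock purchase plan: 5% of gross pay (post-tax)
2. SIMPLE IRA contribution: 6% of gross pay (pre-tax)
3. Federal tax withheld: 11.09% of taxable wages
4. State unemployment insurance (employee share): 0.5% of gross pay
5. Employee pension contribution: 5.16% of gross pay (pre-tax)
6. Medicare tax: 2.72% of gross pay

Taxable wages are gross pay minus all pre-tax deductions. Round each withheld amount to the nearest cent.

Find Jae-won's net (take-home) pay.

Gross pay: 35 × $23.43 = $820.05
Employee pension contribution: $820.05 × 0.0516 = $42.31
SIMPLE IRA contribution: $820.05 × 0.06 = $49.20
Pre-tax total = $42.31 + $49.20 = $91.51
Taxable wages = $820.05 − $91.51 = $728.54
Federal tax withheld: $728.54 × 0.1109 = $80.80
Medicare tax: $820.05 × 0.0272 = $22.31
State unemployment insurance (employee share): $820.05 × 0.005 = $4.10
Employee stock purchase plan: $820.05 × 0.05 = $41.00
Total deductions = $42.31 + $49.20 + $80.80 + $22.31 + $4.10 + $41.00 = $239.72
Net pay = $820.05 − $239.72 = $580.33

$580.33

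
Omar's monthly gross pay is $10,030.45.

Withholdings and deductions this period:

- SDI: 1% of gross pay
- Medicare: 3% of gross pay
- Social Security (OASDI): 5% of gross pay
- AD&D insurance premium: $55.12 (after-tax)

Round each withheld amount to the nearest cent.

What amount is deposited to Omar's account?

SDI: $10,030.45 × 0.01 = $100.30
Medicare: $10,030.45 × 0.03 = $300.91
Social Security (OASDI): $10,030.45 × 0.05 = $501.52
AD&D insurance premium: $55.12
Total deductions = $100.30 + $300.91 + $501.52 + $55.12 = $957.85
Net pay = $10,030.45 − $957.85 = $9,072.60

$9,072.60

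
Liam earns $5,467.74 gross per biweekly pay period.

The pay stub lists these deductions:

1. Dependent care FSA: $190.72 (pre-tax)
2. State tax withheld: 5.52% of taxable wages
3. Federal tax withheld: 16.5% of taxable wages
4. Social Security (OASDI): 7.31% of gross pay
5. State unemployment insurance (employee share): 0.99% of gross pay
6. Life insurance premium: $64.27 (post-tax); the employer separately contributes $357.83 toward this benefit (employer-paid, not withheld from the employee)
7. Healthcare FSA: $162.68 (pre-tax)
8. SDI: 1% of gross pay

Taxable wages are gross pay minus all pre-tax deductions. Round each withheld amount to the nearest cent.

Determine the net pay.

Healthcare FSA: $162.68
Dependent care FSA: $190.72
Pre-tax total = $162.68 + $190.72 = $353.40
Taxable wages = $5,467.74 − $353.40 = $5,114.34
Federal tax withheld: $5,114.34 × 0.165 = $843.87
State tax withheld: $5,114.34 × 0.0552 = $282.31
Social Security (OASDI): $5,467.74 × 0.0731 = $399.69
State unemployment insurance (employee share): $5,467.74 × 0.0099 = $54.13
SDI: $5,467.74 × 0.01 = $54.68
Life insurance premium: $64.27
(Employer's $357.83 toward life insurance premium is not withheld from the employee.)
Total deductions = $162.68 + $190.72 + $843.87 + $282.31 + $399.69 + $54.13 + $54.68 + $64.27 = $2,052.35
Net pay = $5,467.74 − $2,052.35 = $3,415.39

$3,415.39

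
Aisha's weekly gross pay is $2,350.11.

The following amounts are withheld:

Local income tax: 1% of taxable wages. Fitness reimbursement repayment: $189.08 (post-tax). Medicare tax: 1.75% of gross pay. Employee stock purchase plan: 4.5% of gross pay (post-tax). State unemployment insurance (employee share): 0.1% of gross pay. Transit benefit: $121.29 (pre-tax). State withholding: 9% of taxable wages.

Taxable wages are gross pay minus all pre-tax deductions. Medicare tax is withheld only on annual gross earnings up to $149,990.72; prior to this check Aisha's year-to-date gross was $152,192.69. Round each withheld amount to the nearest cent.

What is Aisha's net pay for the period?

$1,708.76

Transit benefit: $121.29
Taxable wages = $2,350.11 − $121.29 = $2,228.82
State withholding: $2,228.82 × 0.09 = $200.59
Local income tax: $2,228.82 × 0.01 = $22.29
Medicare tax: annual cap $149,990.72 already reached (YTD $152,192.69), so $0.00
State unemployment insurance (employee share): $2,350.11 × 0.001 = $2.35
Employee stock purchase plan: $2,350.11 × 0.045 = $105.75
Fitness reimbursement repayment: $189.08
Total deductions = $121.29 + $200.59 + $22.29 + $0.00 + $2.35 + $105.75 + $189.08 = $641.35
Net pay = $2,350.11 − $641.35 = $1,708.76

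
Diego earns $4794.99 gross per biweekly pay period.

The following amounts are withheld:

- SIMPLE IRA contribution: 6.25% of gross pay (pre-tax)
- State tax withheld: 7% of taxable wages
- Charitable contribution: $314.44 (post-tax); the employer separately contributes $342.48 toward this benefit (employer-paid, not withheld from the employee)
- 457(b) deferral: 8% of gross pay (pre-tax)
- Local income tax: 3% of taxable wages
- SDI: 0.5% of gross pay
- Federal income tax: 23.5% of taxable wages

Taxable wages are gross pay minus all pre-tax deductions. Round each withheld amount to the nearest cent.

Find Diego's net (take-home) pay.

$2395.87

SIMPLE IRA contribution: $4794.99 × 0.0625 = $299.69
457(b) deferral: $4794.99 × 0.08 = $383.60
Pre-tax total = $299.69 + $383.60 = $683.29
Taxable wages = $4794.99 − $683.29 = $4111.70
Federal income tax: $4111.70 × 0.235 = $966.25
State tax withheld: $4111.70 × 0.07 = $287.82
Local income tax: $4111.70 × 0.03 = $123.35
SDI: $4794.99 × 0.005 = $23.97
Charitable contribution: $314.44
(Employer's $342.48 toward charitable contribution is not withheld from the employee.)
Total deductions = $299.69 + $383.60 + $966.25 + $287.82 + $123.35 + $23.97 + $314.44 = $2399.12
Net pay = $4794.99 − $2399.12 = $2395.87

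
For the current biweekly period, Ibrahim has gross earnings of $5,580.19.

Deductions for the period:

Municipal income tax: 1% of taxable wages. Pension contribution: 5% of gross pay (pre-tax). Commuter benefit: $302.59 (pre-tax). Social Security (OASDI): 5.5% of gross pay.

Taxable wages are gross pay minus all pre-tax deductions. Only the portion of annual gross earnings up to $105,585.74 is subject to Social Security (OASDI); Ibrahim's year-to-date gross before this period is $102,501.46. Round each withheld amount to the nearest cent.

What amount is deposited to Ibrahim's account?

$4,778.96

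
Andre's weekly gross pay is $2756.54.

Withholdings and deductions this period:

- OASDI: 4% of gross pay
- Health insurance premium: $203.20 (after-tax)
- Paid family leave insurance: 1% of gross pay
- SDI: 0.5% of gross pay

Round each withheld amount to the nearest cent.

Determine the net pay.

$2401.73

OASDI: $2756.54 × 0.04 = $110.26
Paid family leave insurance: $2756.54 × 0.01 = $27.57
SDI: $2756.54 × 0.005 = $13.78
Health insurance premium: $203.20
Total deductions = $110.26 + $27.57 + $13.78 + $203.20 = $354.81
Net pay = $2756.54 − $354.81 = $2401.73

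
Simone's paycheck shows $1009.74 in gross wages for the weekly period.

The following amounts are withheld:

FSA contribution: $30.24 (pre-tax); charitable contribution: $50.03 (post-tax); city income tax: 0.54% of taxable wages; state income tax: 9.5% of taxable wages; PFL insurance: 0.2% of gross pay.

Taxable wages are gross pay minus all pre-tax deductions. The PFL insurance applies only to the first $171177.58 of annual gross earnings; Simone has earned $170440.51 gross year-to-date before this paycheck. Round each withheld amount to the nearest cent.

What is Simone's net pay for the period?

FSA contribution: $30.24
Taxable wages = $1009.74 − $30.24 = $979.50
City income tax: $979.50 × 0.0054 = $5.29
State income tax: $979.50 × 0.095 = $93.05
PFL insurance: only $171177.58 − $170440.51 = $737.07 of this check is subject → $737.07 × 0.002 = $1.47
Charitable contribution: $50.03
Total deductions = $30.24 + $5.29 + $93.05 + $1.47 + $50.03 = $180.08
Net pay = $1009.74 − $180.08 = $829.66

$829.66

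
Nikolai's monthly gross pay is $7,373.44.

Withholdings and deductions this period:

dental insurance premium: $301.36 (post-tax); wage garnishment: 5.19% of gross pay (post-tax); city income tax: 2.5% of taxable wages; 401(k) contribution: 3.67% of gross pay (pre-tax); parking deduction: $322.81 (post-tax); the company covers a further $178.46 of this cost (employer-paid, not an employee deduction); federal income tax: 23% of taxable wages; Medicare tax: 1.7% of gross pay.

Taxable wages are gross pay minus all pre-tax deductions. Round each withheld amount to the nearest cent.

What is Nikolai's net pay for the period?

$4,159.41

401(k) contribution: $7,373.44 × 0.0367 = $270.61
Taxable wages = $7,373.44 − $270.61 = $7,102.83
City income tax: $7,102.83 × 0.025 = $177.57
Federal income tax: $7,102.83 × 0.23 = $1,633.65
Medicare tax: $7,373.44 × 0.017 = $125.35
Dental insurance premium: $301.36
Wage garnishment: $7,373.44 × 0.0519 = $382.68
Parking deduction: $322.81
(Employer's $178.46 toward parking deduction is not withheld from the employee.)
Total deductions = $270.61 + $177.57 + $1,633.65 + $125.35 + $301.36 + $382.68 + $322.81 = $3,214.03
Net pay = $7,373.44 − $3,214.03 = $4,159.41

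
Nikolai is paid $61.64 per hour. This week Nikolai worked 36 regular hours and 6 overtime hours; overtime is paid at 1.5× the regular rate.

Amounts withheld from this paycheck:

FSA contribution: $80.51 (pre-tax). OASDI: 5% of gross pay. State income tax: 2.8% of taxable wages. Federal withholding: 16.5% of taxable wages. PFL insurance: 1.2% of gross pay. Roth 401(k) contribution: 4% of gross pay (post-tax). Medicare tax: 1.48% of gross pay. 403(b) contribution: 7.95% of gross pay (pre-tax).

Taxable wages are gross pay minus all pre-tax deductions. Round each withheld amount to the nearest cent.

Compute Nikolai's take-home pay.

Regular pay: 36 × $61.64 = $2219.04
Overtime pay: 6 × $61.64 × 1.5 = $554.76
Gross pay = $2219.04 + $554.76 = $2773.80
FSA contribution: $80.51
403(b) contribution: $2773.80 × 0.0795 = $220.52
Pre-tax total = $80.51 + $220.52 = $301.03
Taxable wages = $2773.80 − $301.03 = $2472.77
Federal withholding: $2472.77 × 0.165 = $408.01
State income tax: $2472.77 × 0.028 = $69.24
Medicare tax: $2773.80 × 0.0148 = $41.05
PFL insurance: $2773.80 × 0.012 = $33.29
OASDI: $2773.80 × 0.05 = $138.69
Roth 401(k) contribution: $2773.80 × 0.04 = $110.95
Total deductions = $80.51 + $220.52 + $408.01 + $69.24 + $41.05 + $33.29 + $138.69 + $110.95 = $1102.26
Net pay = $2773.80 − $1102.26 = $1671.54

$1671.54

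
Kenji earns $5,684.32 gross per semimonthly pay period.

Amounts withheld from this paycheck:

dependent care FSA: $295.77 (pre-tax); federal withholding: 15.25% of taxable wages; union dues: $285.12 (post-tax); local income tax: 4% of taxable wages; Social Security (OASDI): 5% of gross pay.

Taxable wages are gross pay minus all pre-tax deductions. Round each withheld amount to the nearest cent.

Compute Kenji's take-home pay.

Dependent care FSA: $295.77
Taxable wages = $5,684.32 − $295.77 = $5,388.55
Local income tax: $5,388.55 × 0.04 = $215.54
Federal withholding: $5,388.55 × 0.1525 = $821.75
Social Security (OASDI): $5,684.32 × 0.05 = $284.22
Union dues: $285.12
Total deductions = $295.77 + $215.54 + $821.75 + $284.22 + $285.12 = $1,902.40
Net pay = $5,684.32 − $1,902.40 = $3,781.92

$3,781.92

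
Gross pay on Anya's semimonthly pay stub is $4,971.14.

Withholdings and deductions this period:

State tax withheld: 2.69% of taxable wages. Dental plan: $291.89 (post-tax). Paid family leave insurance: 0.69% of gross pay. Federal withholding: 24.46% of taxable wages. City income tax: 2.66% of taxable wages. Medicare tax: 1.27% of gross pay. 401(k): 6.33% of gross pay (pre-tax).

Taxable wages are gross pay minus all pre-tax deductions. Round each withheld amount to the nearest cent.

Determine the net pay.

$2,879.06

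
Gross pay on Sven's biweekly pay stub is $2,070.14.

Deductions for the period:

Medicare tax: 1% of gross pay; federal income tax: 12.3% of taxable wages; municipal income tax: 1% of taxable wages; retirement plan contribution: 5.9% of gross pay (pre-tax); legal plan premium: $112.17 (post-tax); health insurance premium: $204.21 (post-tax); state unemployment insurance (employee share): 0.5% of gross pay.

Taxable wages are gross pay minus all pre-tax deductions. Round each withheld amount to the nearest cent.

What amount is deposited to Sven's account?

Retirement plan contribution: $2,070.14 × 0.059 = $122.14
Taxable wages = $2,070.14 − $122.14 = $1,948.00
Federal income tax: $1,948.00 × 0.123 = $239.60
Municipal income tax: $1,948.00 × 0.01 = $19.48
Medicare tax: $2,070.14 × 0.01 = $20.70
State unemployment insurance (employee share): $2,070.14 × 0.005 = $10.35
Legal plan premium: $112.17
Health insurance premium: $204.21
Total deductions = $122.14 + $239.60 + $19.48 + $20.70 + $10.35 + $112.17 + $204.21 = $728.65
Net pay = $2,070.14 − $728.65 = $1,341.49

$1,341.49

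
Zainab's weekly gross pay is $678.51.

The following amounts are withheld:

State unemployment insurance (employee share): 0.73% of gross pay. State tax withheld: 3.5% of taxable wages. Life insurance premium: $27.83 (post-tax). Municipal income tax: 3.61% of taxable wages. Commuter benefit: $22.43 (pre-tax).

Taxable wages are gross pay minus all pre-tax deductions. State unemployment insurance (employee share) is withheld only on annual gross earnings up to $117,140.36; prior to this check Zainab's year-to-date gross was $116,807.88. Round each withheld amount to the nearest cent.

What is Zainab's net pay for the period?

Commuter benefit: $22.43
Taxable wages = $678.51 − $22.43 = $656.08
State tax withheld: $656.08 × 0.035 = $22.96
Municipal income tax: $656.08 × 0.0361 = $23.68
State unemployment insurance (employee share): only $117,140.36 − $116,807.88 = $332.48 of this check is subject → $332.48 × 0.0073 = $2.43
Life insurance premium: $27.83
Total deductions = $22.43 + $22.96 + $23.68 + $2.43 + $27.83 = $99.33
Net pay = $678.51 − $99.33 = $579.18

$579.18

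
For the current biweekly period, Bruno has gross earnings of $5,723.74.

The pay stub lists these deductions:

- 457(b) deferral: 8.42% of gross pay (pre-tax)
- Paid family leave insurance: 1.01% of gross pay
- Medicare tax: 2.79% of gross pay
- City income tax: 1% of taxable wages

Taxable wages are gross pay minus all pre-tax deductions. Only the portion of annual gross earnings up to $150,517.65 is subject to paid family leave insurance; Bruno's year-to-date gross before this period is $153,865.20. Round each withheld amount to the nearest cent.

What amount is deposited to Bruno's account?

$5,029.69

457(b) deferral: $5,723.74 × 0.0842 = $481.94
Taxable wages = $5,723.74 − $481.94 = $5,241.80
City income tax: $5,241.80 × 0.01 = $52.42
Medicare tax: $5,723.74 × 0.0279 = $159.69
Paid family leave insurance: annual cap $150,517.65 already reached (YTD $153,865.20), so $0.00
Total deductions = $481.94 + $52.42 + $159.69 + $0.00 = $694.05
Net pay = $5,723.74 − $694.05 = $5,029.69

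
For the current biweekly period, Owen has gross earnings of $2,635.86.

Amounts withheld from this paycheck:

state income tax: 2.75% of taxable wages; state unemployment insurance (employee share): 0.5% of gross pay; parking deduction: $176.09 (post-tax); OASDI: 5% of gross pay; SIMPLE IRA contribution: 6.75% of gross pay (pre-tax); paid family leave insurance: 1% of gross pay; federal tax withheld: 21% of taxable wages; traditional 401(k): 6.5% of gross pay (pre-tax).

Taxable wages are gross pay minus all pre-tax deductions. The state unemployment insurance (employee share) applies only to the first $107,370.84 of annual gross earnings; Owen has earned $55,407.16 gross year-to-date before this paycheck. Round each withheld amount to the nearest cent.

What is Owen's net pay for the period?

$1,396.12

SIMPLE IRA contribution: $2,635.86 × 0.0675 = $177.92
Traditional 401(k): $2,635.86 × 0.065 = $171.33
Pre-tax total = $177.92 + $171.33 = $349.25
Taxable wages = $2,635.86 − $349.25 = $2,286.61
Federal tax withheld: $2,286.61 × 0.21 = $480.19
State income tax: $2,286.61 × 0.0275 = $62.88
Paid family leave insurance: $2,635.86 × 0.01 = $26.36
State unemployment insurance (employee share): cap not yet reached, full $2,635.86 is subject → $2,635.86 × 0.005 = $13.18
OASDI: $2,635.86 × 0.05 = $131.79
Parking deduction: $176.09
Total deductions = $177.92 + $171.33 + $480.19 + $62.88 + $26.36 + $13.18 + $131.79 + $176.09 = $1,239.74
Net pay = $2,635.86 − $1,239.74 = $1,396.12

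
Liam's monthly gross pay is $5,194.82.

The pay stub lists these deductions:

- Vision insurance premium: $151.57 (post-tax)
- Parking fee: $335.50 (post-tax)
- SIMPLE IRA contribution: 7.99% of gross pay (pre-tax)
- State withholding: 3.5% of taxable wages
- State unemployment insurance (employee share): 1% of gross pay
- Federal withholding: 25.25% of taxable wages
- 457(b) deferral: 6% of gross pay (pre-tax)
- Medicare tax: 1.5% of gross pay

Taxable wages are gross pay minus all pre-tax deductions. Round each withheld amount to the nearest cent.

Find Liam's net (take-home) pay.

SIMPLE IRA contribution: $5,194.82 × 0.0799 = $415.07
457(b) deferral: $5,194.82 × 0.06 = $311.69
Pre-tax total = $415.07 + $311.69 = $726.76
Taxable wages = $5,194.82 − $726.76 = $4,468.06
State withholding: $4,468.06 × 0.035 = $156.38
Federal withholding: $4,468.06 × 0.2525 = $1,128.19
State unemployment insurance (employee share): $5,194.82 × 0.01 = $51.95
Medicare tax: $5,194.82 × 0.015 = $77.92
Vision insurance premium: $151.57
Parking fee: $335.50
Total deductions = $415.07 + $311.69 + $156.38 + $1,128.19 + $51.95 + $77.92 + $151.57 + $335.50 = $2,628.27
Net pay = $5,194.82 − $2,628.27 = $2,566.55

$2,566.55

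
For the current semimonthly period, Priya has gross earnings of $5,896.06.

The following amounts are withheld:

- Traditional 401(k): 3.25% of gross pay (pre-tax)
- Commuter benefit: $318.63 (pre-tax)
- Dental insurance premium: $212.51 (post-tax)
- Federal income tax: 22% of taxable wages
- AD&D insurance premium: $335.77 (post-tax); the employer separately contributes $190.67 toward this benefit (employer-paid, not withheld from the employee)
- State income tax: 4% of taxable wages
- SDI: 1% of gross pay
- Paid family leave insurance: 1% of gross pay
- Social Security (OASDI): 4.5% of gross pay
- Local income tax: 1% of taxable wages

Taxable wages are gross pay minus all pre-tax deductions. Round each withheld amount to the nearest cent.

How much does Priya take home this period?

Commuter benefit: $318.63
Traditional 401(k): $5,896.06 × 0.0325 = $191.62
Pre-tax total = $318.63 + $191.62 = $510.25
Taxable wages = $5,896.06 − $510.25 = $5,385.81
State income tax: $5,385.81 × 0.04 = $215.43
Federal income tax: $5,385.81 × 0.22 = $1,184.88
Local income tax: $5,385.81 × 0.01 = $53.86
Social Security (OASDI): $5,896.06 × 0.045 = $265.32
Paid family leave insurance: $5,896.06 × 0.01 = $58.96
SDI: $5,896.06 × 0.01 = $58.96
Dental insurance premium: $212.51
AD&D insurance premium: $335.77
(Employer's $190.67 toward AD&D insurance premium is not withheld from the employee.)
Total deductions = $318.63 + $191.62 + $215.43 + $1,184.88 + $53.86 + $265.32 + $58.96 + $58.96 + $212.51 + $335.77 = $2,895.94
Net pay = $5,896.06 − $2,895.94 = $3,000.12

$3,000.12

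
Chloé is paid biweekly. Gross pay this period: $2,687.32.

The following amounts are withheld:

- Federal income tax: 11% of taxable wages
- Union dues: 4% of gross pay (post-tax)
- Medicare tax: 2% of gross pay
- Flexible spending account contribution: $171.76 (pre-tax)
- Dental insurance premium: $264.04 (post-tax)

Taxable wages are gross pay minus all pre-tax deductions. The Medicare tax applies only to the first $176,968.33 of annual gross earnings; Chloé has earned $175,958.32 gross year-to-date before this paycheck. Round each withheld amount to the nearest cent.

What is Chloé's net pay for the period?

Flexible spending account contribution: $171.76
Taxable wages = $2,687.32 − $171.76 = $2,515.56
Federal income tax: $2,515.56 × 0.11 = $276.71
Medicare tax: only $176,968.33 − $175,958.32 = $1,010.01 of this check is subject → $1,010.01 × 0.02 = $20.20
Dental insurance premium: $264.04
Union dues: $2,687.32 × 0.04 = $107.49
Total deductions = $171.76 + $276.71 + $20.20 + $264.04 + $107.49 = $840.20
Net pay = $2,687.32 − $840.20 = $1,847.12

$1,847.12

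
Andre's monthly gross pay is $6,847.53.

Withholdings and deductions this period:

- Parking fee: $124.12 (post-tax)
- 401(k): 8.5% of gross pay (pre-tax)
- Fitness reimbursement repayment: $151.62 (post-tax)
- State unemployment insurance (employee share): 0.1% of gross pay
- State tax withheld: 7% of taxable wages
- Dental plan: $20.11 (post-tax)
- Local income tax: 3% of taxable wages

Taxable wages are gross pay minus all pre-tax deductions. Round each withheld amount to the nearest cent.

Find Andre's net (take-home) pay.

$5,336.25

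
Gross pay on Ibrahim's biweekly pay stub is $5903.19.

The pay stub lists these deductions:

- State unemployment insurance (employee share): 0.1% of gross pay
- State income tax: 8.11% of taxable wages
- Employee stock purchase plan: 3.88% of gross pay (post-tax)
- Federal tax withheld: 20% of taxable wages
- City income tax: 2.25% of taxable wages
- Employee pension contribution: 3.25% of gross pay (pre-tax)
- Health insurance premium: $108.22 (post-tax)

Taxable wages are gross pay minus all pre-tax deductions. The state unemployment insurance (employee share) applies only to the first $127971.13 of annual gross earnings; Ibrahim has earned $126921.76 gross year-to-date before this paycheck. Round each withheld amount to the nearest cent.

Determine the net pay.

$3639.06

Employee pension contribution: $5903.19 × 0.0325 = $191.85
Taxable wages = $5903.19 − $191.85 = $5711.34
Federal tax withheld: $5711.34 × 0.2 = $1142.27
City income tax: $5711.34 × 0.0225 = $128.51
State income tax: $5711.34 × 0.0811 = $463.19
State unemployment insurance (employee share): only $127971.13 − $126921.76 = $1049.37 of this check is subject → $1049.37 × 0.001 = $1.05
Health insurance premium: $108.22
Employee stock purchase plan: $5903.19 × 0.0388 = $229.04
Total deductions = $191.85 + $1142.27 + $128.51 + $463.19 + $1.05 + $108.22 + $229.04 = $2264.13
Net pay = $5903.19 − $2264.13 = $3639.06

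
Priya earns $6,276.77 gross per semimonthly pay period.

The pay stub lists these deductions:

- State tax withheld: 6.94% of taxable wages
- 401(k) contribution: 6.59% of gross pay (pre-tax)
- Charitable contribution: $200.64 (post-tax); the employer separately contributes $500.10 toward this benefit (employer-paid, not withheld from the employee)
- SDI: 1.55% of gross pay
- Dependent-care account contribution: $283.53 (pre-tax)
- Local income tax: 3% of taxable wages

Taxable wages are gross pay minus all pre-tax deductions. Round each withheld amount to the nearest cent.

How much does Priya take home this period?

Dependent-care account contribution: $283.53
401(k) contribution: $6,276.77 × 0.0659 = $413.64
Pre-tax total = $283.53 + $413.64 = $697.17
Taxable wages = $6,276.77 − $697.17 = $5,579.60
Local income tax: $5,579.60 × 0.03 = $167.39
State tax withheld: $5,579.60 × 0.0694 = $387.22
SDI: $6,276.77 × 0.0155 = $97.29
Charitable contribution: $200.64
(Employer's $500.10 toward charitable contribution is not withheld from the employee.)
Total deductions = $283.53 + $413.64 + $167.39 + $387.22 + $97.29 + $200.64 = $1,549.71
Net pay = $6,276.77 − $1,549.71 = $4,727.06

$4,727.06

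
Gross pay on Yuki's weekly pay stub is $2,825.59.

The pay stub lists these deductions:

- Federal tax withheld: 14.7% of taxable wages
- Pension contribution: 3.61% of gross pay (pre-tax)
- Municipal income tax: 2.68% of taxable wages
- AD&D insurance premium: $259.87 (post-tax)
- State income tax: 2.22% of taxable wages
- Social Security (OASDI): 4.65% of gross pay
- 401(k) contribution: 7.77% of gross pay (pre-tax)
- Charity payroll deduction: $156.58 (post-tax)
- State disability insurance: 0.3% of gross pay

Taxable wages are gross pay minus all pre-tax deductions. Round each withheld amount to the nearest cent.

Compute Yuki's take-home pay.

$1,456.93

401(k) contribution: $2,825.59 × 0.0777 = $219.55
Pension contribution: $2,825.59 × 0.0361 = $102.00
Pre-tax total = $219.55 + $102.00 = $321.55
Taxable wages = $2,825.59 − $321.55 = $2,504.04
Municipal income tax: $2,504.04 × 0.0268 = $67.11
Federal tax withheld: $2,504.04 × 0.147 = $368.09
State income tax: $2,504.04 × 0.0222 = $55.59
State disability insurance: $2,825.59 × 0.003 = $8.48
Social Security (OASDI): $2,825.59 × 0.0465 = $131.39
AD&D insurance premium: $259.87
Charity payroll deduction: $156.58
Total deductions = $219.55 + $102.00 + $67.11 + $368.09 + $55.59 + $8.48 + $131.39 + $259.87 + $156.58 = $1,368.66
Net pay = $2,825.59 − $1,368.66 = $1,456.93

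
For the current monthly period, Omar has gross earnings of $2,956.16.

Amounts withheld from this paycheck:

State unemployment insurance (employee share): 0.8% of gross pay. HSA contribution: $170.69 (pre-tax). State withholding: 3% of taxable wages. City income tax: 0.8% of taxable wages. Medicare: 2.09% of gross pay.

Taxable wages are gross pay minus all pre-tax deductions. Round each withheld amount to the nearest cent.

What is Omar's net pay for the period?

HSA contribution: $170.69
Taxable wages = $2,956.16 − $170.69 = $2,785.47
State withholding: $2,785.47 × 0.03 = $83.56
City income tax: $2,785.47 × 0.008 = $22.28
Medicare: $2,956.16 × 0.0209 = $61.78
State unemployment insurance (employee share): $2,956.16 × 0.008 = $23.65
Total deductions = $170.69 + $83.56 + $22.28 + $61.78 + $23.65 = $361.96
Net pay = $2,956.16 − $361.96 = $2,594.20

$2,594.20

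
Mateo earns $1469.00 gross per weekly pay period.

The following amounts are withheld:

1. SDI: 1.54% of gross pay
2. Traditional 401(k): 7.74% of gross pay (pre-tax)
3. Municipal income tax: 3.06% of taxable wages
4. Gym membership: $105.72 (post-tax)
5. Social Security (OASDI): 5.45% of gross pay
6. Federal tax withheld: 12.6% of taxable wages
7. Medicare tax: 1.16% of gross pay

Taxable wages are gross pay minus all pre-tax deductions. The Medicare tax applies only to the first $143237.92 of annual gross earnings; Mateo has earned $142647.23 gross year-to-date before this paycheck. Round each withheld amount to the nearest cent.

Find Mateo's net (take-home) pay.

$927.81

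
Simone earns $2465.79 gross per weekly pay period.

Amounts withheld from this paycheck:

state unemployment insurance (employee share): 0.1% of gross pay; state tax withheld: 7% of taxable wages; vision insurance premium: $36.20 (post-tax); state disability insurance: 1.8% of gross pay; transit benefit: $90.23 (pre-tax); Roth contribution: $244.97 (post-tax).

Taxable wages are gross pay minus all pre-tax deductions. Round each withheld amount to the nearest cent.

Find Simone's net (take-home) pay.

$1881.25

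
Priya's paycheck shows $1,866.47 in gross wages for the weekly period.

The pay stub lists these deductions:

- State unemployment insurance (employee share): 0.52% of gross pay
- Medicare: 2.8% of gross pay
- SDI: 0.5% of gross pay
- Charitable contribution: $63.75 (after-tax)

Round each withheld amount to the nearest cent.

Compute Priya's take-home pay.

$1,731.42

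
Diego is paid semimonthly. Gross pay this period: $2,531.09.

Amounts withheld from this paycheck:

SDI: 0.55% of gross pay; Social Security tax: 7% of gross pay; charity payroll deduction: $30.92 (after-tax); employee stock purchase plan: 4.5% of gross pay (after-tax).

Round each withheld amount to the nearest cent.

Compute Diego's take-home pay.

$2,195.17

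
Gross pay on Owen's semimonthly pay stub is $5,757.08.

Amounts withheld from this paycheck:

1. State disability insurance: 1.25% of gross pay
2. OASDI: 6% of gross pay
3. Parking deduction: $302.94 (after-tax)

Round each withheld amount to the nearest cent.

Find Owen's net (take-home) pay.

$5,036.76

State disability insurance: $5,757.08 × 0.0125 = $71.96
OASDI: $5,757.08 × 0.06 = $345.42
Parking deduction: $302.94
Total deductions = $71.96 + $345.42 + $302.94 = $720.32
Net pay = $5,757.08 − $720.32 = $5,036.76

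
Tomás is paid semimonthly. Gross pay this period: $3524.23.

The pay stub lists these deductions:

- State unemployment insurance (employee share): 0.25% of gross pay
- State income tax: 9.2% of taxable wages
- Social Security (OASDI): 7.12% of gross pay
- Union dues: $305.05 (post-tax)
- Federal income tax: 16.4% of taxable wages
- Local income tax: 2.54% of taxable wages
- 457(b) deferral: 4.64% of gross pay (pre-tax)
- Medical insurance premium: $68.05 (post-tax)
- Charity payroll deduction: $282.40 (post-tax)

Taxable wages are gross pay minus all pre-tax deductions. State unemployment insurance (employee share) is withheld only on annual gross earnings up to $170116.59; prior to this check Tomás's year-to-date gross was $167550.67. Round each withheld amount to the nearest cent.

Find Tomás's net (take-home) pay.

$1502.16

457(b) deferral: $3524.23 × 0.0464 = $163.52
Taxable wages = $3524.23 − $163.52 = $3360.71
Federal income tax: $3360.71 × 0.164 = $551.16
State income tax: $3360.71 × 0.092 = $309.19
Local income tax: $3360.71 × 0.0254 = $85.36
State unemployment insurance (employee share): only $170116.59 − $167550.67 = $2565.92 of this check is subject → $2565.92 × 0.0025 = $6.41
Social Security (OASDI): $3524.23 × 0.0712 = $250.93
Medical insurance premium: $68.05
Union dues: $305.05
Charity payroll deduction: $282.40
Total deductions = $163.52 + $551.16 + $309.19 + $85.36 + $6.41 + $250.93 + $68.05 + $305.05 + $282.40 = $2022.07
Net pay = $3524.23 − $2022.07 = $1502.16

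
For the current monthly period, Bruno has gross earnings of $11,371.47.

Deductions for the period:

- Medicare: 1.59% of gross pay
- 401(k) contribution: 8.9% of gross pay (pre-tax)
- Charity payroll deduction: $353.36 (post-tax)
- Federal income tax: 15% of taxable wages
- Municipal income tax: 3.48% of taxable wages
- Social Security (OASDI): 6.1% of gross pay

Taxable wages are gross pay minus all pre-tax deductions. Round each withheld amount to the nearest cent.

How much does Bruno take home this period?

$7,217.16

401(k) contribution: $11,371.47 × 0.089 = $1,012.06
Taxable wages = $11,371.47 − $1,012.06 = $10,359.41
Municipal income tax: $10,359.41 × 0.0348 = $360.51
Federal income tax: $10,359.41 × 0.15 = $1,553.91
Social Security (OASDI): $11,371.47 × 0.061 = $693.66
Medicare: $11,371.47 × 0.0159 = $180.81
Charity payroll deduction: $353.36
Total deductions = $1,012.06 + $360.51 + $1,553.91 + $693.66 + $180.81 + $353.36 = $4,154.31
Net pay = $11,371.47 − $4,154.31 = $7,217.16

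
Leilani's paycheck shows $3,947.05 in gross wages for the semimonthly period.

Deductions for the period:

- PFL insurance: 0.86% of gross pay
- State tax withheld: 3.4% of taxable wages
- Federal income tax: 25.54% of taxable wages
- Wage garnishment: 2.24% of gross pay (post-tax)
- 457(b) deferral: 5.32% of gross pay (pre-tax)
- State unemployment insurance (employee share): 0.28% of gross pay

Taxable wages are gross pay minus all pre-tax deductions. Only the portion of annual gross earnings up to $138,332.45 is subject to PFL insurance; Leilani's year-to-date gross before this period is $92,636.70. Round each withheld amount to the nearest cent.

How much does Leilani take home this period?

457(b) deferral: $3,947.05 × 0.0532 = $209.98
Taxable wages = $3,947.05 − $209.98 = $3,737.07
Federal income tax: $3,737.07 × 0.2554 = $954.45
State tax withheld: $3,737.07 × 0.034 = $127.06
State unemployment insurance (employee share): $3,947.05 × 0.0028 = $11.05
PFL insurance: cap not yet reached, full $3,947.05 is subject → $3,947.05 × 0.0086 = $33.94
Wage garnishment: $3,947.05 × 0.0224 = $88.41
Total deductions = $209.98 + $954.45 + $127.06 + $11.05 + $33.94 + $88.41 = $1,424.89
Net pay = $3,947.05 − $1,424.89 = $2,522.16

$2,522.16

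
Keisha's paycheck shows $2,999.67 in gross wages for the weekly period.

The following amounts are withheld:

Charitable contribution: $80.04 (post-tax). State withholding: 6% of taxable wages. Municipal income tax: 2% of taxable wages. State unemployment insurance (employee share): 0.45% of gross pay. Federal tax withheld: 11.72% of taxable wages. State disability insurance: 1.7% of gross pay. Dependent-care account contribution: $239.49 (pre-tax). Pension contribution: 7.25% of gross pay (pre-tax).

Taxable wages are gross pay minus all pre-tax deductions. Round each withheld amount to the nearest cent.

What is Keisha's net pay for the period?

Dependent-care account contribution: $239.49
Pension contribution: $2,999.67 × 0.0725 = $217.48
Pre-tax total = $239.49 + $217.48 = $456.97
Taxable wages = $2,999.67 − $456.97 = $2,542.70
Municipal income tax: $2,542.70 × 0.02 = $50.85
State withholding: $2,542.70 × 0.06 = $152.56
Federal tax withheld: $2,542.70 × 0.1172 = $298.00
State unemployment insurance (employee share): $2,999.67 × 0.0045 = $13.50
State disability insurance: $2,999.67 × 0.017 = $50.99
Charitable contribution: $80.04
Total deductions = $239.49 + $217.48 + $50.85 + $152.56 + $298.00 + $13.50 + $50.99 + $80.04 = $1,102.91
Net pay = $2,999.67 − $1,102.91 = $1,896.76

$1,896.76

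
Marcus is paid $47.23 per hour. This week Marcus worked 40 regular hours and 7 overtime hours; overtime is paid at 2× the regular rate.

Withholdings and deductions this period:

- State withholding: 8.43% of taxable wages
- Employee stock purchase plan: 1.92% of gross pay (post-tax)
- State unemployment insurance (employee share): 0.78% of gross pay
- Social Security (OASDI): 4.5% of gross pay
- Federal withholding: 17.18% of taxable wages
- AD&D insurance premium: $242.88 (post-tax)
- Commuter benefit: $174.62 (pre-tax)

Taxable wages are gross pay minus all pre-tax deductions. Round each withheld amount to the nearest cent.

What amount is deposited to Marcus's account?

$1340.85

Regular pay: 40 × $47.23 = $1889.20
Overtime pay: 7 × $47.23 × 2 = $661.22
Gross pay = $1889.20 + $661.22 = $2550.42
Commuter benefit: $174.62
Taxable wages = $2550.42 − $174.62 = $2375.80
Federal withholding: $2375.80 × 0.1718 = $408.16
State withholding: $2375.80 × 0.0843 = $200.28
State unemployment insurance (employee share): $2550.42 × 0.0078 = $19.89
Social Security (OASDI): $2550.42 × 0.045 = $114.77
AD&D insurance premium: $242.88
Employee stock purchase plan: $2550.42 × 0.0192 = $48.97
Total deductions = $174.62 + $408.16 + $200.28 + $19.89 + $114.77 + $242.88 + $48.97 = $1209.57
Net pay = $2550.42 − $1209.57 = $1340.85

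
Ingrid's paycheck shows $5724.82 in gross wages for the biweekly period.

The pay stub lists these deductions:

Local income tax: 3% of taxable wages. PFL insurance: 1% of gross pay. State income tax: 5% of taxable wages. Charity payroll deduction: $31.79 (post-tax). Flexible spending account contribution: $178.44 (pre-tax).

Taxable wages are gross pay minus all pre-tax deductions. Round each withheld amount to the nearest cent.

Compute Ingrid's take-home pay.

Flexible spending account contribution: $178.44
Taxable wages = $5724.82 − $178.44 = $5546.38
Local income tax: $5546.38 × 0.03 = $166.39
State income tax: $5546.38 × 0.05 = $277.32
PFL insurance: $5724.82 × 0.01 = $57.25
Charity payroll deduction: $31.79
Total deductions = $178.44 + $166.39 + $277.32 + $57.25 + $31.79 = $711.19
Net pay = $5724.82 − $711.19 = $5013.63

$5013.63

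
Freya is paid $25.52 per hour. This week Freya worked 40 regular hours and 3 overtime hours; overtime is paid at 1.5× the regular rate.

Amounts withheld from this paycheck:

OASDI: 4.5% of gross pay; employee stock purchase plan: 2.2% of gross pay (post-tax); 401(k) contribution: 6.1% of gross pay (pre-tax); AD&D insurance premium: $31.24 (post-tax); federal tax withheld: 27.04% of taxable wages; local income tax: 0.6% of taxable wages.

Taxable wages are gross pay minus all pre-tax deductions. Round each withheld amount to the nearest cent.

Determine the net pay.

Regular pay: 40 × $25.52 = $1,020.80
Overtime pay: 3 × $25.52 × 1.5 = $114.84
Gross pay = $1,020.80 + $114.84 = $1,135.64
401(k) contribution: $1,135.64 × 0.061 = $69.27
Taxable wages = $1,135.64 − $69.27 = $1,066.37
Federal tax withheld: $1,066.37 × 0.2704 = $288.35
Local income tax: $1,066.37 × 0.006 = $6.40
OASDI: $1,135.64 × 0.045 = $51.10
Employee stock purchase plan: $1,135.64 × 0.022 = $24.98
AD&D insurance premium: $31.24
Total deductions = $69.27 + $288.35 + $6.40 + $51.10 + $24.98 + $31.24 = $471.34
Net pay = $1,135.64 − $471.34 = $664.30

$664.30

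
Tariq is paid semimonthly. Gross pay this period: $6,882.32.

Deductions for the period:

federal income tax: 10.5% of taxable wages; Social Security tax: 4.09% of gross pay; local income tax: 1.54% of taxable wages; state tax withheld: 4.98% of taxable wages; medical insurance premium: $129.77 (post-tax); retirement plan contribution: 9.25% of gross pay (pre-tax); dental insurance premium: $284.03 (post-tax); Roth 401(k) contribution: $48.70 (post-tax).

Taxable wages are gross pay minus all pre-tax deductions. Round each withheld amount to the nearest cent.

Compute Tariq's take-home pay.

$4,438.70

Retirement plan contribution: $6,882.32 × 0.0925 = $636.61
Taxable wages = $6,882.32 − $636.61 = $6,245.71
State tax withheld: $6,245.71 × 0.0498 = $311.04
Federal income tax: $6,245.71 × 0.105 = $655.80
Local income tax: $6,245.71 × 0.0154 = $96.18
Social Security tax: $6,882.32 × 0.0409 = $281.49
Dental insurance premium: $284.03
Roth 401(k) contribution: $48.70
Medical insurance premium: $129.77
Total deductions = $636.61 + $311.04 + $655.80 + $96.18 + $281.49 + $284.03 + $48.70 + $129.77 = $2,443.62
Net pay = $6,882.32 − $2,443.62 = $4,438.70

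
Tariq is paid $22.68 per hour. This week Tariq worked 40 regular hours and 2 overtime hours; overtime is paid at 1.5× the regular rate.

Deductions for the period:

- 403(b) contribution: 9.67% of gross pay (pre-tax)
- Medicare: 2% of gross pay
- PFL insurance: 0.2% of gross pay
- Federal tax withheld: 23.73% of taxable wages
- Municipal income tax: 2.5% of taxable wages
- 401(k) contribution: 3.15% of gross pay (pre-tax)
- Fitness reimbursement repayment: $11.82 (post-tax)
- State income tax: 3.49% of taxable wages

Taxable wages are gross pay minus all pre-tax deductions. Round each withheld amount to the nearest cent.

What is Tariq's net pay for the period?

$564.26

Regular pay: 40 × $22.68 = $907.20
Overtime pay: 2 × $22.68 × 1.5 = $68.04
Gross pay = $907.20 + $68.04 = $975.24
401(k) contribution: $975.24 × 0.0315 = $30.72
403(b) contribution: $975.24 × 0.0967 = $94.31
Pre-tax total = $30.72 + $94.31 = $125.03
Taxable wages = $975.24 − $125.03 = $850.21
State income tax: $850.21 × 0.0349 = $29.67
Federal tax withheld: $850.21 × 0.2373 = $201.75
Municipal income tax: $850.21 × 0.025 = $21.26
Medicare: $975.24 × 0.02 = $19.50
PFL insurance: $975.24 × 0.002 = $1.95
Fitness reimbursement repayment: $11.82
Total deductions = $30.72 + $94.31 + $29.67 + $201.75 + $21.26 + $19.50 + $1.95 + $11.82 = $410.98
Net pay = $975.24 − $410.98 = $564.26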